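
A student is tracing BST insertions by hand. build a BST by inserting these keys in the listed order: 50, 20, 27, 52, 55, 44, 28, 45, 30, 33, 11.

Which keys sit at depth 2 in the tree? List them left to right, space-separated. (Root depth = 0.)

50: root
20: left child of 50 (depth 1)
27: right child of 20 (depth 2)
52: right child of 50 (depth 1)
55: right child of 52 (depth 2)
44: right child of 27 (depth 3)
28: left child of 44 (depth 4)
45: right child of 44 (depth 4)
30: right child of 28 (depth 5)
33: right child of 30 (depth 6)
11: left child of 20 (depth 2)

11 27 55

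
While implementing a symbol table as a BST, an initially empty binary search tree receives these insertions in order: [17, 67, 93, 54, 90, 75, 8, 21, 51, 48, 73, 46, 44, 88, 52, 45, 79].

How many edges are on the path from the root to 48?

Insert 17: tree is empty, so 17 becomes the root.
Insert 67: 67 > 17 → go right. Place as right child of 17.
Insert 93: 93 > 17 → go right; 93 > 67 → go right. Place as right child of 67.
Insert 54: 54 > 17 → go right; 54 < 67 → go left. Place as left child of 67.
Insert 90: 90 > 17 → go right; 90 > 67 → go right; 90 < 93 → go left. Place as left child of 93.
Insert 75: 75 > 17 → go right; 75 > 67 → go right; 75 < 93 → go left; 75 < 90 → go left. Place as left child of 90.
Insert 8: 8 < 17 → go left. Place as left child of 17.
Insert 21: 21 > 17 → go right; 21 < 67 → go left; 21 < 54 → go left. Place as left child of 54.
Insert 51: 51 > 17 → go right; 51 < 67 → go left; 51 < 54 → go left; 51 > 21 → go right. Place as right child of 21.
Insert 48: 48 > 17 → go right; 48 < 67 → go left; 48 < 54 → go left; 48 > 21 → go right; 48 < 51 → go left. Place as left child of 51.
Insert 73: 73 > 17 → go right; 73 > 67 → go right; 73 < 93 → go left; 73 < 90 → go left; 73 < 75 → go left. Place as left child of 75.
Insert 46: 46 > 17 → go right; 46 < 67 → go left; 46 < 54 → go left; 46 > 21 → go right; 46 < 51 → go left; 46 < 48 → go left. Place as left child of 48.
Insert 44: 44 > 17 → go right; 44 < 67 → go left; 44 < 54 → go left; 44 > 21 → go right; 44 < 51 → go left; 44 < 48 → go left; 44 < 46 → go left. Place as left child of 46.
Insert 88: 88 > 17 → go right; 88 > 67 → go right; 88 < 93 → go left; 88 < 90 → go left; 88 > 75 → go right. Place as right child of 75.
Insert 52: 52 > 17 → go right; 52 < 67 → go left; 52 < 54 → go left; 52 > 21 → go right; 52 > 51 → go right. Place as right child of 51.
Insert 45: 45 > 17 → go right; 45 < 67 → go left; 45 < 54 → go left; 45 > 21 → go right; 45 < 51 → go left; 45 < 48 → go left; 45 < 46 → go left; 45 > 44 → go right. Place as right child of 44.
Insert 79: 79 > 17 → go right; 79 > 67 → go right; 79 < 93 → go left; 79 < 90 → go left; 79 > 75 → go right; 79 < 88 → go left. Place as left child of 88.

Path to 48: 17 → 67 → 54 → 21 → 51 → 48, which is 5 edges.

5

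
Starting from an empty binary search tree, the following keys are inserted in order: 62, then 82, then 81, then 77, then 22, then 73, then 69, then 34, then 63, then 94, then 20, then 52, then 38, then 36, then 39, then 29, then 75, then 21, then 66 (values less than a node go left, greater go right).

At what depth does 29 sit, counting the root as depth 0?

3

Insert 62: tree is empty, so 62 becomes the root.
Insert 82: 82 > 62 → go right. Place as right child of 62.
Insert 81: 81 > 62 → go right; 81 < 82 → go left. Place as left child of 82.
Insert 77: 77 > 62 → go right; 77 < 82 → go left; 77 < 81 → go left. Place as left child of 81.
Insert 22: 22 < 62 → go left. Place as left child of 62.
Insert 73: 73 > 62 → go right; 73 < 82 → go left; 73 < 81 → go left; 73 < 77 → go left. Place as left child of 77.
Insert 69: 69 > 62 → go right; 69 < 82 → go left; 69 < 81 → go left; 69 < 77 → go left; 69 < 73 → go left. Place as left child of 73.
Insert 34: 34 < 62 → go left; 34 > 22 → go right. Place as right child of 22.
Insert 63: 63 > 62 → go right; 63 < 82 → go left; 63 < 81 → go left; 63 < 77 → go left; 63 < 73 → go left; 63 < 69 → go left. Place as left child of 69.
Insert 94: 94 > 62 → go right; 94 > 82 → go right. Place as right child of 82.
Insert 20: 20 < 62 → go left; 20 < 22 → go left. Place as left child of 22.
Insert 52: 52 < 62 → go left; 52 > 22 → go right; 52 > 34 → go right. Place as right child of 34.
Insert 38: 38 < 62 → go left; 38 > 22 → go right; 38 > 34 → go right; 38 < 52 → go left. Place as left child of 52.
Insert 36: 36 < 62 → go left; 36 > 22 → go right; 36 > 34 → go right; 36 < 52 → go left; 36 < 38 → go left. Place as left child of 38.
Insert 39: 39 < 62 → go left; 39 > 22 → go right; 39 > 34 → go right; 39 < 52 → go left; 39 > 38 → go right. Place as right child of 38.
Insert 29: 29 < 62 → go left; 29 > 22 → go right; 29 < 34 → go left. Place as left child of 34.
Insert 75: 75 > 62 → go right; 75 < 82 → go left; 75 < 81 → go left; 75 < 77 → go left; 75 > 73 → go right. Place as right child of 73.
Insert 21: 21 < 62 → go left; 21 < 22 → go left; 21 > 20 → go right. Place as right child of 20.
Insert 66: 66 > 62 → go right; 66 < 82 → go left; 66 < 81 → go left; 66 < 77 → go left; 66 < 73 → go left; 66 < 69 → go left; 66 > 63 → go right. Place as right child of 63.

Path to 29: 62 → 22 → 34 → 29, which is 3 edges.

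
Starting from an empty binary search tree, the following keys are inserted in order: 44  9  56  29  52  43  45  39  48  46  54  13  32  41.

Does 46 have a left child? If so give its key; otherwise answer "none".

none

Insert 44: tree is empty, so 44 becomes the root.
Insert 9: 9 < 44 → go left. Place as left child of 44.
Insert 56: 56 > 44 → go right. Place as right child of 44.
Insert 29: 29 < 44 → go left; 29 > 9 → go right. Place as right child of 9.
Insert 52: 52 > 44 → go right; 52 < 56 → go left. Place as left child of 56.
Insert 43: 43 < 44 → go left; 43 > 9 → go right; 43 > 29 → go right. Place as right child of 29.
Insert 45: 45 > 44 → go right; 45 < 56 → go left; 45 < 52 → go left. Place as left child of 52.
Insert 39: 39 < 44 → go left; 39 > 9 → go right; 39 > 29 → go right; 39 < 43 → go left. Place as left child of 43.
Insert 48: 48 > 44 → go right; 48 < 56 → go left; 48 < 52 → go left; 48 > 45 → go right. Place as right child of 45.
Insert 46: 46 > 44 → go right; 46 < 56 → go left; 46 < 52 → go left; 46 > 45 → go right; 46 < 48 → go left. Place as left child of 48.
Insert 54: 54 > 44 → go right; 54 < 56 → go left; 54 > 52 → go right. Place as right child of 52.
Insert 13: 13 < 44 → go left; 13 > 9 → go right; 13 < 29 → go left. Place as left child of 29.
Insert 32: 32 < 44 → go left; 32 > 9 → go right; 32 > 29 → go right; 32 < 43 → go left; 32 < 39 → go left. Place as left child of 39.
Insert 41: 41 < 44 → go left; 41 > 9 → go right; 41 > 29 → go right; 41 < 43 → go left; 41 > 39 → go right. Place as right child of 39.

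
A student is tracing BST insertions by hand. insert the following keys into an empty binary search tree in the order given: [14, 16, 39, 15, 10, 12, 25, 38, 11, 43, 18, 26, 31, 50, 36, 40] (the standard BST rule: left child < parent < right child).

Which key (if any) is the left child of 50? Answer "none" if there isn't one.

none

14: root
16: right child of 14 (depth 1)
39: right child of 16 (depth 2)
15: left child of 16 (depth 2)
10: left child of 14 (depth 1)
12: right child of 10 (depth 2)
25: left child of 39 (depth 3)
38: right child of 25 (depth 4)
11: left child of 12 (depth 3)
43: right child of 39 (depth 3)
18: left child of 25 (depth 4)
26: left child of 38 (depth 5)
31: right child of 26 (depth 6)
50: right child of 43 (depth 4)
36: right child of 31 (depth 7)
40: left child of 43 (depth 4)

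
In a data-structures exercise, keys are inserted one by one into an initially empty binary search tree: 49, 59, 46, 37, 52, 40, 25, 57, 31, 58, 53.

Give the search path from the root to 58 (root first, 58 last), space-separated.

49 59 52 57 58

49: root
59: right child of 49 (depth 1)
46: left child of 49 (depth 1)
37: left child of 46 (depth 2)
52: left child of 59 (depth 2)
40: right child of 37 (depth 3)
25: left child of 37 (depth 3)
57: right child of 52 (depth 3)
31: right child of 25 (depth 4)
58: right child of 57 (depth 4)
53: left child of 57 (depth 4)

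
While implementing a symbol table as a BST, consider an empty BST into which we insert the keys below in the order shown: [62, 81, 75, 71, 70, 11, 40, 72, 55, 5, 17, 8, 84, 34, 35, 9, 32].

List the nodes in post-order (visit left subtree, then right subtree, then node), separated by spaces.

9 8 5 32 35 34 17 55 40 11 70 72 71 75 84 81 62

Insert 62: tree is empty, so 62 becomes the root.
Insert 81: 81 > 62 → go right. Place as right child of 62.
Insert 75: 75 > 62 → go right; 75 < 81 → go left. Place as left child of 81.
Insert 71: 71 > 62 → go right; 71 < 81 → go left; 71 < 75 → go left. Place as left child of 75.
Insert 70: 70 > 62 → go right; 70 < 81 → go left; 70 < 75 → go left; 70 < 71 → go left. Place as left child of 71.
Insert 11: 11 < 62 → go left. Place as left child of 62.
Insert 40: 40 < 62 → go left; 40 > 11 → go right. Place as right child of 11.
Insert 72: 72 > 62 → go right; 72 < 81 → go left; 72 < 75 → go left; 72 > 71 → go right. Place as right child of 71.
Insert 55: 55 < 62 → go left; 55 > 11 → go right; 55 > 40 → go right. Place as right child of 40.
Insert 5: 5 < 62 → go left; 5 < 11 → go left. Place as left child of 11.
Insert 17: 17 < 62 → go left; 17 > 11 → go right; 17 < 40 → go left. Place as left child of 40.
Insert 8: 8 < 62 → go left; 8 < 11 → go left; 8 > 5 → go right. Place as right child of 5.
Insert 84: 84 > 62 → go right; 84 > 81 → go right. Place as right child of 81.
Insert 34: 34 < 62 → go left; 34 > 11 → go right; 34 < 40 → go left; 34 > 17 → go right. Place as right child of 17.
Insert 35: 35 < 62 → go left; 35 > 11 → go right; 35 < 40 → go left; 35 > 17 → go right; 35 > 34 → go right. Place as right child of 34.
Insert 9: 9 < 62 → go left; 9 < 11 → go left; 9 > 5 → go right; 9 > 8 → go right. Place as right child of 8.
Insert 32: 32 < 62 → go left; 32 > 11 → go right; 32 < 40 → go left; 32 > 17 → go right; 32 < 34 → go left. Place as left child of 34.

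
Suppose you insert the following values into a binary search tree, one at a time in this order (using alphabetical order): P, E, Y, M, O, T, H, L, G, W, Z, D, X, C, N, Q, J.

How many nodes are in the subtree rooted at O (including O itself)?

Insert P: tree is empty, so P becomes the root.
Insert E: E < P → go left. Place as left child of P.
Insert Y: Y > P → go right. Place as right child of P.
Insert M: M < P → go left; M > E → go right. Place as right child of E.
Insert O: O < P → go left; O > E → go right; O > M → go right. Place as right child of M.
Insert T: T > P → go right; T < Y → go left. Place as left child of Y.
Insert H: H < P → go left; H > E → go right; H < M → go left. Place as left child of M.
Insert L: L < P → go left; L > E → go right; L < M → go left; L > H → go right. Place as right child of H.
Insert G: G < P → go left; G > E → go right; G < M → go left; G < H → go left. Place as left child of H.
Insert W: W > P → go right; W < Y → go left; W > T → go right. Place as right child of T.
Insert Z: Z > P → go right; Z > Y → go right. Place as right child of Y.
Insert D: D < P → go left; D < E → go left. Place as left child of E.
Insert X: X > P → go right; X < Y → go left; X > T → go right; X > W → go right. Place as right child of W.
Insert C: C < P → go left; C < E → go left; C < D → go left. Place as left child of D.
Insert N: N < P → go left; N > E → go right; N > M → go right; N < O → go left. Place as left child of O.
Insert Q: Q > P → go right; Q < Y → go left; Q < T → go left. Place as left child of T.
Insert J: J < P → go left; J > E → go right; J < M → go left; J > H → go right; J < L → go left. Place as left child of L.

Subtree rooted at O contains: O, N — 2 nodes.

2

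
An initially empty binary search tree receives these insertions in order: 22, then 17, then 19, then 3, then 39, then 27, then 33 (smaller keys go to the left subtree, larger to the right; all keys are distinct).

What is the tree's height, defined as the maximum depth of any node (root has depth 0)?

Resulting structure (node: left, right):
  22: L=17, R=39
  17: L=3, R=19
  19: L=–, R=–
  3: L=–, R=–
  39: L=27, R=–
  27: L=–, R=33
  33: L=–, R=–

The deepest node is 33 at depth 3.

3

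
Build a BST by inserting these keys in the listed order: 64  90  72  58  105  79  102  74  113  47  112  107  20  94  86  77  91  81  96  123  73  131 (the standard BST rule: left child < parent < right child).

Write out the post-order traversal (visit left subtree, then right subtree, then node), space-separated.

20 47 58 73 77 74 81 86 79 72 91 96 94 102 107 112 131 123 113 105 90 64

Insert 64: tree is empty, so 64 becomes the root.
Insert 90: 90 > 64 → go right. Place as right child of 64.
Insert 72: 72 > 64 → go right; 72 < 90 → go left. Place as left child of 90.
Insert 58: 58 < 64 → go left. Place as left child of 64.
Insert 105: 105 > 64 → go right; 105 > 90 → go right. Place as right child of 90.
Insert 79: 79 > 64 → go right; 79 < 90 → go left; 79 > 72 → go right. Place as right child of 72.
Insert 102: 102 > 64 → go right; 102 > 90 → go right; 102 < 105 → go left. Place as left child of 105.
Insert 74: 74 > 64 → go right; 74 < 90 → go left; 74 > 72 → go right; 74 < 79 → go left. Place as left child of 79.
Insert 113: 113 > 64 → go right; 113 > 90 → go right; 113 > 105 → go right. Place as right child of 105.
Insert 47: 47 < 64 → go left; 47 < 58 → go left. Place as left child of 58.
Insert 112: 112 > 64 → go right; 112 > 90 → go right; 112 > 105 → go right; 112 < 113 → go left. Place as left child of 113.
Insert 107: 107 > 64 → go right; 107 > 90 → go right; 107 > 105 → go right; 107 < 113 → go left; 107 < 112 → go left. Place as left child of 112.
Insert 20: 20 < 64 → go left; 20 < 58 → go left; 20 < 47 → go left. Place as left child of 47.
Insert 94: 94 > 64 → go right; 94 > 90 → go right; 94 < 105 → go left; 94 < 102 → go left. Place as left child of 102.
Insert 86: 86 > 64 → go right; 86 < 90 → go left; 86 > 72 → go right; 86 > 79 → go right. Place as right child of 79.
Insert 77: 77 > 64 → go right; 77 < 90 → go left; 77 > 72 → go right; 77 < 79 → go left; 77 > 74 → go right. Place as right child of 74.
Insert 91: 91 > 64 → go right; 91 > 90 → go right; 91 < 105 → go left; 91 < 102 → go left; 91 < 94 → go left. Place as left child of 94.
Insert 81: 81 > 64 → go right; 81 < 90 → go left; 81 > 72 → go right; 81 > 79 → go right; 81 < 86 → go left. Place as left child of 86.
Insert 96: 96 > 64 → go right; 96 > 90 → go right; 96 < 105 → go left; 96 < 102 → go left; 96 > 94 → go right. Place as right child of 94.
Insert 123: 123 > 64 → go right; 123 > 90 → go right; 123 > 105 → go right; 123 > 113 → go right. Place as right child of 113.
Insert 73: 73 > 64 → go right; 73 < 90 → go left; 73 > 72 → go right; 73 < 79 → go left; 73 < 74 → go left. Place as left child of 74.
Insert 131: 131 > 64 → go right; 131 > 90 → go right; 131 > 105 → go right; 131 > 113 → go right; 131 > 123 → go right. Place as right child of 123.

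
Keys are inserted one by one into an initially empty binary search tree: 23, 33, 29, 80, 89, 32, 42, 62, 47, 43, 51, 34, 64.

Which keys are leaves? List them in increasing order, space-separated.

32 34 43 51 64 89

Insert 23: tree is empty, so 23 becomes the root.
Insert 33: 33 > 23 → go right. Place as right child of 23.
Insert 29: 29 > 23 → go right; 29 < 33 → go left. Place as left child of 33.
Insert 80: 80 > 23 → go right; 80 > 33 → go right. Place as right child of 33.
Insert 89: 89 > 23 → go right; 89 > 33 → go right; 89 > 80 → go right. Place as right child of 80.
Insert 32: 32 > 23 → go right; 32 < 33 → go left; 32 > 29 → go right. Place as right child of 29.
Insert 42: 42 > 23 → go right; 42 > 33 → go right; 42 < 80 → go left. Place as left child of 80.
Insert 62: 62 > 23 → go right; 62 > 33 → go right; 62 < 80 → go left; 62 > 42 → go right. Place as right child of 42.
Insert 47: 47 > 23 → go right; 47 > 33 → go right; 47 < 80 → go left; 47 > 42 → go right; 47 < 62 → go left. Place as left child of 62.
Insert 43: 43 > 23 → go right; 43 > 33 → go right; 43 < 80 → go left; 43 > 42 → go right; 43 < 62 → go left; 43 < 47 → go left. Place as left child of 47.
Insert 51: 51 > 23 → go right; 51 > 33 → go right; 51 < 80 → go left; 51 > 42 → go right; 51 < 62 → go left; 51 > 47 → go right. Place as right child of 47.
Insert 34: 34 > 23 → go right; 34 > 33 → go right; 34 < 80 → go left; 34 < 42 → go left. Place as left child of 42.
Insert 64: 64 > 23 → go right; 64 > 33 → go right; 64 < 80 → go left; 64 > 42 → go right; 64 > 62 → go right. Place as right child of 62.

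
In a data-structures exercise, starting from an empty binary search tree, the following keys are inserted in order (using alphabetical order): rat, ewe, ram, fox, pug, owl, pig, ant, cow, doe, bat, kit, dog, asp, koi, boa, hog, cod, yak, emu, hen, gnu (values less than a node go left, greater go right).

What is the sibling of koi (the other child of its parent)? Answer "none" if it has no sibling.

hog

rat: root
ewe: left child of rat (depth 1)
ram: right child of ewe (depth 2)
fox: left child of ram (depth 3)
pug: right child of fox (depth 4)
owl: left child of pug (depth 5)
pig: right child of owl (depth 6)
ant: left child of ewe (depth 2)
cow: right child of ant (depth 3)
doe: right child of cow (depth 4)
bat: left child of cow (depth 4)
kit: left child of owl (depth 6)
dog: right child of doe (depth 5)
asp: left child of bat (depth 5)
koi: right child of kit (depth 7)
boa: right child of bat (depth 5)
hog: left child of kit (depth 7)
cod: right child of boa (depth 6)
yak: right child of rat (depth 1)
emu: right child of dog (depth 6)
hen: left child of hog (depth 8)
gnu: left child of hen (depth 9)

koi's parent is kit; the other child of kit is hog.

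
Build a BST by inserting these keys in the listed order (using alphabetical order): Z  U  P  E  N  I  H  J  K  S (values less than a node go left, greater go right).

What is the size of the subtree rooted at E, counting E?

6

Z: root
U: left child of Z (depth 1)
P: left child of U (depth 2)
E: left child of P (depth 3)
N: right child of E (depth 4)
I: left child of N (depth 5)
H: left child of I (depth 6)
J: right child of I (depth 6)
K: right child of J (depth 7)
S: right child of P (depth 3)

Subtree rooted at E contains: E, N, I, H, J, K — 6 nodes.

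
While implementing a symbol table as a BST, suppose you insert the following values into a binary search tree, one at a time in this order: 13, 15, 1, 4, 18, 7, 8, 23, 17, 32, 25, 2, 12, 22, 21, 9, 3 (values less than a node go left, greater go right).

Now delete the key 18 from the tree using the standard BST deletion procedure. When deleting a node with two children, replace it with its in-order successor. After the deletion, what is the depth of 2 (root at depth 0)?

Resulting structure (node: left, right):
  13: L=1, R=15
  15: L=–, R=18
  1: L=–, R=4
  4: L=2, R=7
  18: L=17, R=23
  7: L=–, R=8
  8: L=–, R=12
  23: L=22, R=32
  17: L=–, R=–
  32: L=25, R=–
  25: L=–, R=–
  2: L=–, R=3
  12: L=9, R=–
  22: L=21, R=–
  21: L=–, R=–
  9: L=–, R=–
  3: L=–, R=–

Delete 18 (two children — replace with in-order successor).
After deletion, path to 2: 13 → 1 → 4 → 2.

3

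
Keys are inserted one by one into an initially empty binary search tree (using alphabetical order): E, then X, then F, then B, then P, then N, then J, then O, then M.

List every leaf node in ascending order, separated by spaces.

E: root
X: right child of E (depth 1)
F: left child of X (depth 2)
B: left child of E (depth 1)
P: right child of F (depth 3)
N: left child of P (depth 4)
J: left child of N (depth 5)
O: right child of N (depth 5)
M: right child of J (depth 6)

B M O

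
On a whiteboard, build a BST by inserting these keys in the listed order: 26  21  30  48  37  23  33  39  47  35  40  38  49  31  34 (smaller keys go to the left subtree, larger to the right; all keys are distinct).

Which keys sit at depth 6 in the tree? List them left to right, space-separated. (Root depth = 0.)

34 40

26: root
21: left child of 26 (depth 1)
30: right child of 26 (depth 1)
48: right child of 30 (depth 2)
37: left child of 48 (depth 3)
23: right child of 21 (depth 2)
33: left child of 37 (depth 4)
39: right child of 37 (depth 4)
47: right child of 39 (depth 5)
35: right child of 33 (depth 5)
40: left child of 47 (depth 6)
38: left child of 39 (depth 5)
49: right child of 48 (depth 3)
31: left child of 33 (depth 5)
34: left child of 35 (depth 6)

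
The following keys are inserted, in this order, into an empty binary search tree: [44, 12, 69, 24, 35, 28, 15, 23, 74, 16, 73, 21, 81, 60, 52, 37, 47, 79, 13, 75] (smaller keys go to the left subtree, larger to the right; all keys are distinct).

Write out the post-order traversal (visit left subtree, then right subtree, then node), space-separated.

13 21 16 23 15 28 37 35 24 12 47 52 60 73 75 79 81 74 69 44

44: root
12: left child of 44 (depth 1)
69: right child of 44 (depth 1)
24: right child of 12 (depth 2)
35: right child of 24 (depth 3)
28: left child of 35 (depth 4)
15: left child of 24 (depth 3)
23: right child of 15 (depth 4)
74: right child of 69 (depth 2)
16: left child of 23 (depth 5)
73: left child of 74 (depth 3)
21: right child of 16 (depth 6)
81: right child of 74 (depth 3)
60: left child of 69 (depth 2)
52: left child of 60 (depth 3)
37: right child of 35 (depth 4)
47: left child of 52 (depth 4)
79: left child of 81 (depth 4)
13: left child of 15 (depth 4)
75: left child of 79 (depth 5)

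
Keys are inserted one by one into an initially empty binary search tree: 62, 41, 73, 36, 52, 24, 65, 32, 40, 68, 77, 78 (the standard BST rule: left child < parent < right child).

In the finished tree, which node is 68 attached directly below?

65

62: root
41: left child of 62 (depth 1)
73: right child of 62 (depth 1)
36: left child of 41 (depth 2)
52: right child of 41 (depth 2)
24: left child of 36 (depth 3)
65: left child of 73 (depth 2)
32: right child of 24 (depth 4)
40: right child of 36 (depth 3)
68: right child of 65 (depth 3)
77: right child of 73 (depth 2)
78: right child of 77 (depth 3)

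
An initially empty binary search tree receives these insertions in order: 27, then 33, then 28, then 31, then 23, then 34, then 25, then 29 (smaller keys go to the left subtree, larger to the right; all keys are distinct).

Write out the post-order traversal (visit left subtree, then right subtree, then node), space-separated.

27: root
33: right child of 27 (depth 1)
28: left child of 33 (depth 2)
31: right child of 28 (depth 3)
23: left child of 27 (depth 1)
34: right child of 33 (depth 2)
25: right child of 23 (depth 2)
29: left child of 31 (depth 4)

25 23 29 31 28 34 33 27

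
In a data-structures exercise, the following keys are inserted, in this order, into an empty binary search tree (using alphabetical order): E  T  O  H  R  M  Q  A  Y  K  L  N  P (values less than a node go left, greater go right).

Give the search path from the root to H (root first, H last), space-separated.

E: root
T: right child of E (depth 1)
O: left child of T (depth 2)
H: left child of O (depth 3)
R: right child of O (depth 3)
M: right child of H (depth 4)
Q: left child of R (depth 4)
A: left child of E (depth 1)
Y: right child of T (depth 2)
K: left child of M (depth 5)
L: right child of K (depth 6)
N: right child of M (depth 5)
P: left child of Q (depth 5)

E T O H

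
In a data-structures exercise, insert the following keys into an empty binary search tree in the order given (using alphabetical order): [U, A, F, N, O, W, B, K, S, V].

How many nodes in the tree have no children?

U: root
A: left child of U (depth 1)
F: right child of A (depth 2)
N: right child of F (depth 3)
O: right child of N (depth 4)
W: right child of U (depth 1)
B: left child of F (depth 3)
K: left child of N (depth 4)
S: right child of O (depth 5)
V: left child of W (depth 2)

Leaves: B, K, S, V — 4 in total.

4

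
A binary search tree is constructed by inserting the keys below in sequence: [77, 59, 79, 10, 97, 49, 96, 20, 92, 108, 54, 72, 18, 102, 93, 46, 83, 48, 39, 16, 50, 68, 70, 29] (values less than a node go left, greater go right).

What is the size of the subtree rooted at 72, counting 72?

3

77: root
59: left child of 77 (depth 1)
79: right child of 77 (depth 1)
10: left child of 59 (depth 2)
97: right child of 79 (depth 2)
49: right child of 10 (depth 3)
96: left child of 97 (depth 3)
20: left child of 49 (depth 4)
92: left child of 96 (depth 4)
108: right child of 97 (depth 3)
54: right child of 49 (depth 4)
72: right child of 59 (depth 2)
18: left child of 20 (depth 5)
102: left child of 108 (depth 4)
93: right child of 92 (depth 5)
46: right child of 20 (depth 5)
83: left child of 92 (depth 5)
48: right child of 46 (depth 6)
39: left child of 46 (depth 6)
16: left child of 18 (depth 6)
50: left child of 54 (depth 5)
68: left child of 72 (depth 3)
70: right child of 68 (depth 4)
29: left child of 39 (depth 7)

Subtree rooted at 72 contains: 72, 68, 70 — 3 nodes.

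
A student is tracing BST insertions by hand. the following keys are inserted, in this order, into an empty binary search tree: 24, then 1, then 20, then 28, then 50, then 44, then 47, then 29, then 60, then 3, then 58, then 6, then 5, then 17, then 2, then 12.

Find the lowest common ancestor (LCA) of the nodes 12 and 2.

3

Insert 24: tree is empty, so 24 becomes the root.
Insert 1: 1 < 24 → go left. Place as left child of 24.
Insert 20: 20 < 24 → go left; 20 > 1 → go right. Place as right child of 1.
Insert 28: 28 > 24 → go right. Place as right child of 24.
Insert 50: 50 > 24 → go right; 50 > 28 → go right. Place as right child of 28.
Insert 44: 44 > 24 → go right; 44 > 28 → go right; 44 < 50 → go left. Place as left child of 50.
Insert 47: 47 > 24 → go right; 47 > 28 → go right; 47 < 50 → go left; 47 > 44 → go right. Place as right child of 44.
Insert 29: 29 > 24 → go right; 29 > 28 → go right; 29 < 50 → go left; 29 < 44 → go left. Place as left child of 44.
Insert 60: 60 > 24 → go right; 60 > 28 → go right; 60 > 50 → go right. Place as right child of 50.
Insert 3: 3 < 24 → go left; 3 > 1 → go right; 3 < 20 → go left. Place as left child of 20.
Insert 58: 58 > 24 → go right; 58 > 28 → go right; 58 > 50 → go right; 58 < 60 → go left. Place as left child of 60.
Insert 6: 6 < 24 → go left; 6 > 1 → go right; 6 < 20 → go left; 6 > 3 → go right. Place as right child of 3.
Insert 5: 5 < 24 → go left; 5 > 1 → go right; 5 < 20 → go left; 5 > 3 → go right; 5 < 6 → go left. Place as left child of 6.
Insert 17: 17 < 24 → go left; 17 > 1 → go right; 17 < 20 → go left; 17 > 3 → go right; 17 > 6 → go right. Place as right child of 6.
Insert 2: 2 < 24 → go left; 2 > 1 → go right; 2 < 20 → go left; 2 < 3 → go left. Place as left child of 3.
Insert 12: 12 < 24 → go left; 12 > 1 → go right; 12 < 20 → go left; 12 > 3 → go right; 12 > 6 → go right; 12 < 17 → go left. Place as left child of 17.

Path to 12: 24 → 1 → 20 → 3 → 6 → 17 → 12
Path to 2: 24 → 1 → 20 → 3 → 2
The paths share a prefix ending at 3, then split left and right.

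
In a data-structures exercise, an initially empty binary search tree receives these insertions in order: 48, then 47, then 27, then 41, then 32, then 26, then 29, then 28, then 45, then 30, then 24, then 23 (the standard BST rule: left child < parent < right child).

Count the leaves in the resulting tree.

4

Insert 48: tree is empty, so 48 becomes the root.
Insert 47: 47 < 48 → go left. Place as left child of 48.
Insert 27: 27 < 48 → go left; 27 < 47 → go left. Place as left child of 47.
Insert 41: 41 < 48 → go left; 41 < 47 → go left; 41 > 27 → go right. Place as right child of 27.
Insert 32: 32 < 48 → go left; 32 < 47 → go left; 32 > 27 → go right; 32 < 41 → go left. Place as left child of 41.
Insert 26: 26 < 48 → go left; 26 < 47 → go left; 26 < 27 → go left. Place as left child of 27.
Insert 29: 29 < 48 → go left; 29 < 47 → go left; 29 > 27 → go right; 29 < 41 → go left; 29 < 32 → go left. Place as left child of 32.
Insert 28: 28 < 48 → go left; 28 < 47 → go left; 28 > 27 → go right; 28 < 41 → go left; 28 < 32 → go left; 28 < 29 → go left. Place as left child of 29.
Insert 45: 45 < 48 → go left; 45 < 47 → go left; 45 > 27 → go right; 45 > 41 → go right. Place as right child of 41.
Insert 30: 30 < 48 → go left; 30 < 47 → go left; 30 > 27 → go right; 30 < 41 → go left; 30 < 32 → go left; 30 > 29 → go right. Place as right child of 29.
Insert 24: 24 < 48 → go left; 24 < 47 → go left; 24 < 27 → go left; 24 < 26 → go left. Place as left child of 26.
Insert 23: 23 < 48 → go left; 23 < 47 → go left; 23 < 27 → go left; 23 < 26 → go left; 23 < 24 → go left. Place as left child of 24.

Leaves: 23, 28, 30, 45 — 4 in total.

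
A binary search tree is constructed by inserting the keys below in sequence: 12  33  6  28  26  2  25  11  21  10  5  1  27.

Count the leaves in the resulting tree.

Resulting structure (node: left, right):
  12: L=6, R=33
  33: L=28, R=–
  6: L=2, R=11
  28: L=26, R=–
  26: L=25, R=27
  2: L=1, R=5
  25: L=21, R=–
  11: L=10, R=–
  21: L=–, R=–
  10: L=–, R=–
  5: L=–, R=–
  1: L=–, R=–
  27: L=–, R=–

Leaves: 1, 5, 10, 21, 27 — 5 in total.

5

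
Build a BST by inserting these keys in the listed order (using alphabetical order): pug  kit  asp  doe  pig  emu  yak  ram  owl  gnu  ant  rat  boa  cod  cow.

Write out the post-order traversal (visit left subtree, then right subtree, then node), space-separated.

ant cow cod boa gnu emu doe asp owl pig kit rat ram yak pug

Insert pug: tree is empty, so pug becomes the root.
Insert kit: kit < pug → go left. Place as left child of pug.
Insert asp: asp < pug → go left; asp < kit → go left. Place as left child of kit.
Insert doe: doe < pug → go left; doe < kit → go left; doe > asp → go right. Place as right child of asp.
Insert pig: pig < pug → go left; pig > kit → go right. Place as right child of kit.
Insert emu: emu < pug → go left; emu < kit → go left; emu > asp → go right; emu > doe → go right. Place as right child of doe.
Insert yak: yak > pug → go right. Place as right child of pug.
Insert ram: ram > pug → go right; ram < yak → go left. Place as left child of yak.
Insert owl: owl < pug → go left; owl > kit → go right; owl < pig → go left. Place as left child of pig.
Insert gnu: gnu < pug → go left; gnu < kit → go left; gnu > asp → go right; gnu > doe → go right; gnu > emu → go right. Place as right child of emu.
Insert ant: ant < pug → go left; ant < kit → go left; ant < asp → go left. Place as left child of asp.
Insert rat: rat > pug → go right; rat < yak → go left; rat > ram → go right. Place as right child of ram.
Insert boa: boa < pug → go left; boa < kit → go left; boa > asp → go right; boa < doe → go left. Place as left child of doe.
Insert cod: cod < pug → go left; cod < kit → go left; cod > asp → go right; cod < doe → go left; cod > boa → go right. Place as right child of boa.
Insert cow: cow < pug → go left; cow < kit → go left; cow > asp → go right; cow < doe → go left; cow > boa → go right; cow > cod → go right. Place as right child of cod.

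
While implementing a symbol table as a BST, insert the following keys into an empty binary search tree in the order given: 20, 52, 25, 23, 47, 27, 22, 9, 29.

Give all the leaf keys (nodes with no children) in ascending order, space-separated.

9 22 29

Insert 20: tree is empty, so 20 becomes the root.
Insert 52: 52 > 20 → go right. Place as right child of 20.
Insert 25: 25 > 20 → go right; 25 < 52 → go left. Place as left child of 52.
Insert 23: 23 > 20 → go right; 23 < 52 → go left; 23 < 25 → go left. Place as left child of 25.
Insert 47: 47 > 20 → go right; 47 < 52 → go left; 47 > 25 → go right. Place as right child of 25.
Insert 27: 27 > 20 → go right; 27 < 52 → go left; 27 > 25 → go right; 27 < 47 → go left. Place as left child of 47.
Insert 22: 22 > 20 → go right; 22 < 52 → go left; 22 < 25 → go left; 22 < 23 → go left. Place as left child of 23.
Insert 9: 9 < 20 → go left. Place as left child of 20.
Insert 29: 29 > 20 → go right; 29 < 52 → go left; 29 > 25 → go right; 29 < 47 → go left; 29 > 27 → go right. Place as right child of 27.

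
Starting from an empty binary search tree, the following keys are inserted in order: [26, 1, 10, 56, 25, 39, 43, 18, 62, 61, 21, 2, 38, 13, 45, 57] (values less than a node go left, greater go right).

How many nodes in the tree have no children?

Insert 26: tree is empty, so 26 becomes the root.
Insert 1: 1 < 26 → go left. Place as left child of 26.
Insert 10: 10 < 26 → go left; 10 > 1 → go right. Place as right child of 1.
Insert 56: 56 > 26 → go right. Place as right child of 26.
Insert 25: 25 < 26 → go left; 25 > 1 → go right; 25 > 10 → go right. Place as right child of 10.
Insert 39: 39 > 26 → go right; 39 < 56 → go left. Place as left child of 56.
Insert 43: 43 > 26 → go right; 43 < 56 → go left; 43 > 39 → go right. Place as right child of 39.
Insert 18: 18 < 26 → go left; 18 > 1 → go right; 18 > 10 → go right; 18 < 25 → go left. Place as left child of 25.
Insert 62: 62 > 26 → go right; 62 > 56 → go right. Place as right child of 56.
Insert 61: 61 > 26 → go right; 61 > 56 → go right; 61 < 62 → go left. Place as left child of 62.
Insert 21: 21 < 26 → go left; 21 > 1 → go right; 21 > 10 → go right; 21 < 25 → go left; 21 > 18 → go right. Place as right child of 18.
Insert 2: 2 < 26 → go left; 2 > 1 → go right; 2 < 10 → go left. Place as left child of 10.
Insert 38: 38 > 26 → go right; 38 < 56 → go left; 38 < 39 → go left. Place as left child of 39.
Insert 13: 13 < 26 → go left; 13 > 1 → go right; 13 > 10 → go right; 13 < 25 → go left; 13 < 18 → go left. Place as left child of 18.
Insert 45: 45 > 26 → go right; 45 < 56 → go left; 45 > 39 → go right; 45 > 43 → go right. Place as right child of 43.
Insert 57: 57 > 26 → go right; 57 > 56 → go right; 57 < 62 → go left; 57 < 61 → go left. Place as left child of 61.

Leaves: 2, 13, 21, 38, 45, 57 — 6 in total.

6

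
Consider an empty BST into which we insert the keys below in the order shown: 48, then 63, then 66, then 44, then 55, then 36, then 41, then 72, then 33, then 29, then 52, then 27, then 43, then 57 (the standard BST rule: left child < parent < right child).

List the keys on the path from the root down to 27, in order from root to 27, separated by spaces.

48 44 36 33 29 27

Insert 48: tree is empty, so 48 becomes the root.
Insert 63: 63 > 48 → go right. Place as right child of 48.
Insert 66: 66 > 48 → go right; 66 > 63 → go right. Place as right child of 63.
Insert 44: 44 < 48 → go left. Place as left child of 48.
Insert 55: 55 > 48 → go right; 55 < 63 → go left. Place as left child of 63.
Insert 36: 36 < 48 → go left; 36 < 44 → go left. Place as left child of 44.
Insert 41: 41 < 48 → go left; 41 < 44 → go left; 41 > 36 → go right. Place as right child of 36.
Insert 72: 72 > 48 → go right; 72 > 63 → go right; 72 > 66 → go right. Place as right child of 66.
Insert 33: 33 < 48 → go left; 33 < 44 → go left; 33 < 36 → go left. Place as left child of 36.
Insert 29: 29 < 48 → go left; 29 < 44 → go left; 29 < 36 → go left; 29 < 33 → go left. Place as left child of 33.
Insert 52: 52 > 48 → go right; 52 < 63 → go left; 52 < 55 → go left. Place as left child of 55.
Insert 27: 27 < 48 → go left; 27 < 44 → go left; 27 < 36 → go left; 27 < 33 → go left; 27 < 29 → go left. Place as left child of 29.
Insert 43: 43 < 48 → go left; 43 < 44 → go left; 43 > 36 → go right; 43 > 41 → go right. Place as right child of 41.
Insert 57: 57 > 48 → go right; 57 < 63 → go left; 57 > 55 → go right. Place as right child of 55.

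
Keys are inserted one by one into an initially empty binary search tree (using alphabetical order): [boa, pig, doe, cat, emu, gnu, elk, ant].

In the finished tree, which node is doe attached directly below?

boa: root
pig: right child of boa (depth 1)
doe: left child of pig (depth 2)
cat: left child of doe (depth 3)
emu: right child of doe (depth 3)
gnu: right child of emu (depth 4)
elk: left child of emu (depth 4)
ant: left child of boa (depth 1)

pig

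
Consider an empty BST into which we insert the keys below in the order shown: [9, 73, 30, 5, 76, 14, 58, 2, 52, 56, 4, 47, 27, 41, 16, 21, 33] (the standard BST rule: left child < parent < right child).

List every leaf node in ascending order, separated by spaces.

4 21 33 56 76

Insert 9: tree is empty, so 9 becomes the root.
Insert 73: 73 > 9 → go right. Place as right child of 9.
Insert 30: 30 > 9 → go right; 30 < 73 → go left. Place as left child of 73.
Insert 5: 5 < 9 → go left. Place as left child of 9.
Insert 76: 76 > 9 → go right; 76 > 73 → go right. Place as right child of 73.
Insert 14: 14 > 9 → go right; 14 < 73 → go left; 14 < 30 → go left. Place as left child of 30.
Insert 58: 58 > 9 → go right; 58 < 73 → go left; 58 > 30 → go right. Place as right child of 30.
Insert 2: 2 < 9 → go left; 2 < 5 → go left. Place as left child of 5.
Insert 52: 52 > 9 → go right; 52 < 73 → go left; 52 > 30 → go right; 52 < 58 → go left. Place as left child of 58.
Insert 56: 56 > 9 → go right; 56 < 73 → go left; 56 > 30 → go right; 56 < 58 → go left; 56 > 52 → go right. Place as right child of 52.
Insert 4: 4 < 9 → go left; 4 < 5 → go left; 4 > 2 → go right. Place as right child of 2.
Insert 47: 47 > 9 → go right; 47 < 73 → go left; 47 > 30 → go right; 47 < 58 → go left; 47 < 52 → go left. Place as left child of 52.
Insert 27: 27 > 9 → go right; 27 < 73 → go left; 27 < 30 → go left; 27 > 14 → go right. Place as right child of 14.
Insert 41: 41 > 9 → go right; 41 < 73 → go left; 41 > 30 → go right; 41 < 58 → go left; 41 < 52 → go left; 41 < 47 → go left. Place as left child of 47.
Insert 16: 16 > 9 → go right; 16 < 73 → go left; 16 < 30 → go left; 16 > 14 → go right; 16 < 27 → go left. Place as left child of 27.
Insert 21: 21 > 9 → go right; 21 < 73 → go left; 21 < 30 → go left; 21 > 14 → go right; 21 < 27 → go left; 21 > 16 → go right. Place as right child of 16.
Insert 33: 33 > 9 → go right; 33 < 73 → go left; 33 > 30 → go right; 33 < 58 → go left; 33 < 52 → go left; 33 < 47 → go left; 33 < 41 → go left. Place as left child of 41.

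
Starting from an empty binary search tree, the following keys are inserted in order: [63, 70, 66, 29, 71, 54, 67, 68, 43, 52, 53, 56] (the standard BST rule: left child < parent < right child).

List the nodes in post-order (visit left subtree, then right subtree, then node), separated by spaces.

53 52 43 56 54 29 68 67 66 71 70 63

Insert 63: tree is empty, so 63 becomes the root.
Insert 70: 70 > 63 → go right. Place as right child of 63.
Insert 66: 66 > 63 → go right; 66 < 70 → go left. Place as left child of 70.
Insert 29: 29 < 63 → go left. Place as left child of 63.
Insert 71: 71 > 63 → go right; 71 > 70 → go right. Place as right child of 70.
Insert 54: 54 < 63 → go left; 54 > 29 → go right. Place as right child of 29.
Insert 67: 67 > 63 → go right; 67 < 70 → go left; 67 > 66 → go right. Place as right child of 66.
Insert 68: 68 > 63 → go right; 68 < 70 → go left; 68 > 66 → go right; 68 > 67 → go right. Place as right child of 67.
Insert 43: 43 < 63 → go left; 43 > 29 → go right; 43 < 54 → go left. Place as left child of 54.
Insert 52: 52 < 63 → go left; 52 > 29 → go right; 52 < 54 → go left; 52 > 43 → go right. Place as right child of 43.
Insert 53: 53 < 63 → go left; 53 > 29 → go right; 53 < 54 → go left; 53 > 43 → go right; 53 > 52 → go right. Place as right child of 52.
Insert 56: 56 < 63 → go left; 56 > 29 → go right; 56 > 54 → go right. Place as right child of 54.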